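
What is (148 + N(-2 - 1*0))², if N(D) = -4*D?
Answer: 24336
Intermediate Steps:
(148 + N(-2 - 1*0))² = (148 - 4*(-2 - 1*0))² = (148 - 4*(-2 + 0))² = (148 - 4*(-2))² = (148 + 8)² = 156² = 24336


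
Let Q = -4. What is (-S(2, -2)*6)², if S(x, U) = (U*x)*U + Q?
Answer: 576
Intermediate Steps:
S(x, U) = -4 + x*U² (S(x, U) = (U*x)*U - 4 = x*U² - 4 = -4 + x*U²)
(-S(2, -2)*6)² = (-(-4 + 2*(-2)²)*6)² = (-(-4 + 2*4)*6)² = (-(-4 + 8)*6)² = (-1*4*6)² = (-4*6)² = (-24)² = 576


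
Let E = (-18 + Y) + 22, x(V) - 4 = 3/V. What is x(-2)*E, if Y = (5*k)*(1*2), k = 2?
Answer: 60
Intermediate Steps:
x(V) = 4 + 3/V
Y = 20 (Y = (5*2)*(1*2) = 10*2 = 20)
E = 24 (E = (-18 + 20) + 22 = 2 + 22 = 24)
x(-2)*E = (4 + 3/(-2))*24 = (4 + 3*(-½))*24 = (4 - 3/2)*24 = (5/2)*24 = 60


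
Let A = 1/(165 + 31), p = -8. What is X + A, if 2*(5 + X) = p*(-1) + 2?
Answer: 1/196 ≈ 0.0051020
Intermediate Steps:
X = 0 (X = -5 + (-8*(-1) + 2)/2 = -5 + (8 + 2)/2 = -5 + (1/2)*10 = -5 + 5 = 0)
A = 1/196 ≈ 0.0051020
X + A = 0 + 1/196 = 1/196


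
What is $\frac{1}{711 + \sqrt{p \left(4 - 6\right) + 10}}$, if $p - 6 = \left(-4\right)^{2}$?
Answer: $\frac{711}{505555} - \frac{i \sqrt{34}}{505555} \approx 0.0014064 - 1.1534 \cdot 10^{-5} i$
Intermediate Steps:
$p = 22$ ($p = 6 + \left(-4\right)^{2} = 6 + 16 = 22$)
$\frac{1}{711 + \sqrt{p \left(4 - 6\right) + 10}} = \frac{1}{711 + \sqrt{22 \left(4 - 6\right) + 10}} = \frac{1}{711 + \sqrt{22 \left(-2\right) + 10}} = \frac{1}{711 + \sqrt{-44 + 10}} = \frac{1}{711 + \sqrt{-34}} = \frac{1}{711 + i \sqrt{34}}$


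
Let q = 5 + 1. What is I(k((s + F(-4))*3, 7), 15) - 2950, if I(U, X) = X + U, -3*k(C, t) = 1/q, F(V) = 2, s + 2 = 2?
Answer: -52831/18 ≈ -2935.1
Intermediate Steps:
s = 0 (s = -2 + 2 = 0)
q = 6
k(C, t) = -1/18 (k(C, t) = -1/3/6 = -1/3*1/6 = -1/18)
I(U, X) = U + X
I(k((s + F(-4))*3, 7), 15) - 2950 = (-1/18 + 15) - 2950 = 269/18 - 2950 = -52831/18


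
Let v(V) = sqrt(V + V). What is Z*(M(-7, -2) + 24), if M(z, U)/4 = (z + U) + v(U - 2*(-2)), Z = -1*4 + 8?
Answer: -16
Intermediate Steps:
Z = 4 (Z = -4 + 8 = 4)
v(V) = sqrt(2)*sqrt(V) (v(V) = sqrt(2*V) = sqrt(2)*sqrt(V))
M(z, U) = 4*U + 4*z + 4*sqrt(2)*sqrt(4 + U) (M(z, U) = 4*((z + U) + sqrt(2)*sqrt(U - 2*(-2))) = 4*((U + z) + sqrt(2)*sqrt(U + 4)) = 4*((U + z) + sqrt(2)*sqrt(4 + U)) = 4*(U + z + sqrt(2)*sqrt(4 + U)) = 4*U + 4*z + 4*sqrt(2)*sqrt(4 + U))
Z*(M(-7, -2) + 24) = 4*((4*(-2) + 4*(-7) + 4*sqrt(8 + 2*(-2))) + 24) = 4*((-8 - 28 + 4*sqrt(8 - 4)) + 24) = 4*((-8 - 28 + 4*sqrt(4)) + 24) = 4*((-8 - 28 + 4*2) + 24) = 4*((-8 - 28 + 8) + 24) = 4*(-28 + 24) = 4*(-4) = -16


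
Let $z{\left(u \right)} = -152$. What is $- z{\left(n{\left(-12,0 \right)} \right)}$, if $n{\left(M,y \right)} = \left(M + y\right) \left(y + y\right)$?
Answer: $152$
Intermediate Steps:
$n{\left(M,y \right)} = 2 y \left(M + y\right)$ ($n{\left(M,y \right)} = \left(M + y\right) 2 y = 2 y \left(M + y\right)$)
$- z{\left(n{\left(-12,0 \right)} \right)} = \left(-1\right) \left(-152\right) = 152$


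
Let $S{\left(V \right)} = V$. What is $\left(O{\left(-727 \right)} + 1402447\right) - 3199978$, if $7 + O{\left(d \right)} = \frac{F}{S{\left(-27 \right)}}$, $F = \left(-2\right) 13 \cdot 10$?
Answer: $- \frac{48533266}{27} \approx -1.7975 \cdot 10^{6}$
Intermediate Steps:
$F = -260$ ($F = \left(-26\right) 10 = -260$)
$O{\left(d \right)} = \frac{71}{27}$ ($O{\left(d \right)} = -7 - \frac{260}{-27} = -7 - - \frac{260}{27} = -7 + \frac{260}{27} = \frac{71}{27}$)
$\left(O{\left(-727 \right)} + 1402447\right) - 3199978 = \left(\frac{71}{27} + 1402447\right) - 3199978 = \frac{37866140}{27} - 3199978 = - \frac{48533266}{27}$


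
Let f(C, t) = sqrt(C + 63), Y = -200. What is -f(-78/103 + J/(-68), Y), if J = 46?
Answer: -sqrt(755048710)/3502 ≈ -7.8464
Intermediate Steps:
f(C, t) = sqrt(63 + C)
-f(-78/103 + J/(-68), Y) = -sqrt(63 + (-78/103 + 46/(-68))) = -sqrt(63 + (-78*1/103 + 46*(-1/68))) = -sqrt(63 + (-78/103 - 23/34)) = -sqrt(63 - 5021/3502) = -sqrt(215605/3502) = -sqrt(755048710)/3502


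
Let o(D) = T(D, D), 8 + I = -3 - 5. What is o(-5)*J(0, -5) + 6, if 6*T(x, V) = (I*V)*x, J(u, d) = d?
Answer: 1018/3 ≈ 339.33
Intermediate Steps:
I = -16 (I = -8 + (-3 - 5) = -8 - 8 = -16)
T(x, V) = -8*V*x/3 (T(x, V) = ((-16*V)*x)/6 = (-16*V*x)/6 = -8*V*x/3)
o(D) = -8*D²/3 (o(D) = -8*D*D/3 = -8*D²/3)
o(-5)*J(0, -5) + 6 = -8/3*(-5)²*(-5) + 6 = -8/3*25*(-5) + 6 = -200/3*(-5) + 6 = 1000/3 + 6 = 1018/3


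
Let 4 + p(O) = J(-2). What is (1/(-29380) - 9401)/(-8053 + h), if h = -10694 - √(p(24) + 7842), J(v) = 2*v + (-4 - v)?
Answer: 5177947289607/10325371160260 - 276201381*√1958/5162685580130 ≈ 0.49911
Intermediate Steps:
J(v) = -4 + v
p(O) = -10 (p(O) = -4 + (-4 - 2) = -4 - 6 = -10)
h = -10694 - 2*√1958 (h = -10694 - √(-10 + 7842) = -10694 - √7832 = -10694 - 2*√1958 ≈ -10783.)
(1/(-29380) - 9401)/(-8053 + h) = (1/(-29380) - 9401)/(-8053 + (-10694 - 2*√1958)) = (-1/29380 - 9401)/(-18747 - 2*√1958) = -276201381/(29380*(-18747 - 2*√1958))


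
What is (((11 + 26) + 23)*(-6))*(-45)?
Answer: 16200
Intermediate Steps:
(((11 + 26) + 23)*(-6))*(-45) = ((37 + 23)*(-6))*(-45) = (60*(-6))*(-45) = -360*(-45) = 16200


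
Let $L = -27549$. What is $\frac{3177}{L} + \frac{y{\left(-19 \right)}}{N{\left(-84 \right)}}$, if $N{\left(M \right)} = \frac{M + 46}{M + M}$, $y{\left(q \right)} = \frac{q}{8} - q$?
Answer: $\frac{449261}{6122} \approx 73.385$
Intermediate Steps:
$y{\left(q \right)} = - \frac{7 q}{8}$ ($y{\left(q \right)} = q \frac{1}{8} - q = \frac{q}{8} - q = - \frac{7 q}{8}$)
$N{\left(M \right)} = \frac{46 + M}{2 M}$
$\frac{3177}{L} + \frac{y{\left(-19 \right)}}{N{\left(-84 \right)}} = \frac{3177}{-27549} + \frac{\left(- \frac{7}{8}\right) \left(-19\right)}{\frac{1}{2} \frac{1}{-84} \left(46 - 84\right)} = 3177 \left(- \frac{1}{27549}\right) + \frac{133}{8 \cdot \frac{1}{2} \left(- \frac{1}{84}\right) \left(-38\right)} = - \frac{353}{3061} + \frac{133}{8 \cdot \frac{19}{84}} = - \frac{353}{3061} + \frac{133}{8} \cdot \frac{84}{19} = - \frac{353}{3061} + \frac{147}{2} = \frac{449261}{6122}$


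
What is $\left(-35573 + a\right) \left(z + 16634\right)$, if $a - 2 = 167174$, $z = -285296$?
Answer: $-35356725186$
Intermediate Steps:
$a = 167176$ ($a = 2 + 167174 = 167176$)
$\left(-35573 + a\right) \left(z + 16634\right) = \left(-35573 + 167176\right) \left(-285296 + 16634\right) = 131603 \left(-268662\right) = -35356725186$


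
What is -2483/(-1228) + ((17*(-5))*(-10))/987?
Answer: 3494521/1212036 ≈ 2.8832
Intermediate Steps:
-2483/(-1228) + ((17*(-5))*(-10))/987 = -2483*(-1/1228) - 85*(-10)*(1/987) = 2483/1228 + 850*(1/987) = 2483/1228 + 850/987 = 3494521/1212036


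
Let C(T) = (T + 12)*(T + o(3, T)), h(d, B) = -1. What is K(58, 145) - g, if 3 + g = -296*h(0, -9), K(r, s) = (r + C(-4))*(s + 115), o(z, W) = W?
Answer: -1853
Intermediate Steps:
C(T) = 2*T*(12 + T) (C(T) = (T + 12)*(T + T) = (12 + T)*(2*T) = 2*T*(12 + T))
K(r, s) = (-64 + r)*(115 + s) (K(r, s) = (r + 2*(-4)*(12 - 4))*(s + 115) = (r + 2*(-4)*8)*(115 + s) = (r - 64)*(115 + s) = (-64 + r)*(115 + s))
g = 293 (g = -3 - 296*(-1) = -3 + 296 = 293)
K(58, 145) - g = (-7360 - 64*145 + 115*58 + 58*145) - 1*293 = (-7360 - 9280 + 6670 + 8410) - 293 = -1560 - 293 = -1853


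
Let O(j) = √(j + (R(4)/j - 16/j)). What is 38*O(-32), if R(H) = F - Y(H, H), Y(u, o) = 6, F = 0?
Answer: 19*I*√501/2 ≈ 212.64*I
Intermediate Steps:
R(H) = -6 (R(H) = 0 - 1*6 = 0 - 6 = -6)
O(j) = √(j - 22/j) (O(j) = √(j + (-6/j - 16/j)) = √(j - 22/j))
38*O(-32) = 38*√(-32 - 22/(-32)) = 38*√(-32 - 22*(-1/32)) = 38*√(-32 + 11/16) = 38*√(-501/16) = 38*(I*√501/4) = 19*I*√501/2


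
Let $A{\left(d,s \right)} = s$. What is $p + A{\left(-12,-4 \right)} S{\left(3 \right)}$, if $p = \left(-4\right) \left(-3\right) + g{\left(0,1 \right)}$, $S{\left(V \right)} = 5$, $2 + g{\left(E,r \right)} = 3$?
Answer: $-7$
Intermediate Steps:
$g{\left(E,r \right)} = 1$ ($g{\left(E,r \right)} = -2 + 3 = 1$)
$p = 13$ ($p = \left(-4\right) \left(-3\right) + 1 = 12 + 1 = 13$)
$p + A{\left(-12,-4 \right)} S{\left(3 \right)} = 13 - 20 = -7$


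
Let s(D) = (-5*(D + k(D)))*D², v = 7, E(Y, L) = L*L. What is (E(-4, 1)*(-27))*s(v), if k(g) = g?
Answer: 92610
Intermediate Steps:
E(Y, L) = L²
s(D) = -10*D³ (s(D) = (-5*(D + D))*D² = (-10*D)*D² = -10*D³)
(E(-4, 1)*(-27))*s(v) = (1²*(-27))*(-10*7³) = (1*(-27))*(-10*343) = -27*(-3430) = 92610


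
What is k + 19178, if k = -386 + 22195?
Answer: 40987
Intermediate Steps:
k = 21809
k + 19178 = 21809 + 19178 = 40987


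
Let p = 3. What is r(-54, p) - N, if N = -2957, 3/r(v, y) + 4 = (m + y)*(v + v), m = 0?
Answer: 969893/328 ≈ 2957.0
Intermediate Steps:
r(v, y) = 3/(-4 + 2*v*y) (r(v, y) = 3/(-4 + (0 + y)*(v + v)) = 3/(-4 + y*(2*v)) = 3/(-4 + 2*v*y))
r(-54, p) - N = 3/(2*(-2 - 54*3)) - 1*(-2957) = 3/(2*(-2 - 162)) + 2957 = (3/2)/(-164) + 2957 = (3/2)*(-1/164) + 2957 = -3/328 + 2957 = 969893/328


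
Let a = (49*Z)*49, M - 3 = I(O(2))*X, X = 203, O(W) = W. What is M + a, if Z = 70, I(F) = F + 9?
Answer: 170306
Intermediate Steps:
I(F) = 9 + F
M = 2236 (M = 3 + (9 + 2)*203 = 3 + 11*203 = 3 + 2233 = 2236)
a = 168070 (a = (49*70)*49 = 3430*49 = 168070)
M + a = 2236 + 168070 = 170306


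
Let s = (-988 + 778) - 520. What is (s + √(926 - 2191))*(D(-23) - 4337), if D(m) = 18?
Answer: 3152870 - 4319*I*√1265 ≈ 3.1529e+6 - 1.5361e+5*I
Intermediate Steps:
s = -730 (s = -210 - 520 = -730)
(s + √(926 - 2191))*(D(-23) - 4337) = (-730 + √(926 - 2191))*(18 - 4337) = (-730 + √(-1265))*(-4319) = (-730 + I*√1265)*(-4319) = 3152870 - 4319*I*√1265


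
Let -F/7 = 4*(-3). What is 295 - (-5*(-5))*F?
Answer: -1805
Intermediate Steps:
F = 84 (F = -28*(-3) = -7*(-12) = 84)
295 - (-5*(-5))*F = 295 - (-5*(-5))*84 = 295 - 25*84 = 295 - 1*2100 = 295 - 2100 = -1805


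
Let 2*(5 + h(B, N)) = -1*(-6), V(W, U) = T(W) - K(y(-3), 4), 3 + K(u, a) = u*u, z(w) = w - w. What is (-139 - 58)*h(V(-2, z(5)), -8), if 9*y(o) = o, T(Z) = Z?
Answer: 394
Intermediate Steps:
y(o) = o/9
z(w) = 0
K(u, a) = -3 + u² (K(u, a) = -3 + u*u = -3 + u²)
V(W, U) = 26/9 + W (V(W, U) = W - (-3 + ((⅑)*(-3))²) = W - (-3 + (-⅓)²) = W - (-3 + ⅑) = W - 1*(-26/9) = W + 26/9 = 26/9 + W)
h(B, N) = -2 (h(B, N) = -5 + (-1*(-6))/2 = -5 + (½)*6 = -5 + 3 = -2)
(-139 - 58)*h(V(-2, z(5)), -8) = (-139 - 58)*(-2) = -197*(-2) = 394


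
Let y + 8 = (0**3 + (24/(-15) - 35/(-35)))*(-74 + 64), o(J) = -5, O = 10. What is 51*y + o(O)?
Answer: -107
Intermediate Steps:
y = -2 (y = -8 + (0**3 + (24/(-15) - 35/(-35)))*(-74 + 64) = -8 + (0 + (24*(-1/15) - 35*(-1/35)))*(-10) = -8 + (0 + (-8/5 + 1))*(-10) = -8 + (0 - 3/5)*(-10) = -8 - 3/5*(-10) = -8 + 6 = -2)
51*y + o(O) = 51*(-2) - 5 = -102 - 5 = -107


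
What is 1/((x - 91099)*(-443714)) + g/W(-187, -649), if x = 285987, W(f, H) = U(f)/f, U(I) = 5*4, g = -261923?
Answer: 1058872043387070303/432372670160 ≈ 2.4490e+6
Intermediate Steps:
U(I) = 20
W(f, H) = 20/f
1/((x - 91099)*(-443714)) + g/W(-187, -649) = 1/((285987 - 91099)*(-443714)) - 261923/(20/(-187)) = -1/443714/194888 - 261923/(20*(-1/187)) = (1/194888)*(-1/443714) - 261923/(-20/187) = -1/86474534032 - 261923*(-187/20) = -1/86474534032 + 48979601/20 = 1058872043387070303/432372670160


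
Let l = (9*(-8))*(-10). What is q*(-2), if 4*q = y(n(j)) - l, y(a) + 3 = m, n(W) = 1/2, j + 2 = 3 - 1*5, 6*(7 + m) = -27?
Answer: 1469/4 ≈ 367.25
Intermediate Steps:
m = -23/2 (m = -7 + (⅙)*(-27) = -7 - 9/2 = -23/2 ≈ -11.500)
j = -4 (j = -2 + (3 - 1*5) = -2 + (3 - 5) = -2 - 2 = -4)
l = 720 (l = -72*(-10) = 720)
n(W) = ½
y(a) = -29/2 (y(a) = -3 - 23/2 = -29/2)
q = -1469/8 (q = (-29/2 - 1*720)/4 = (-29/2 - 720)/4 = (¼)*(-1469/2) = -1469/8 ≈ -183.63)
q*(-2) = -1469/8*(-2) = 1469/4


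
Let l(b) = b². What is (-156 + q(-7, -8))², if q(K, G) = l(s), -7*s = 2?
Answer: 58369600/2401 ≈ 24311.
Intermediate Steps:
s = -2/7 (s = -⅐*2 = -2/7 ≈ -0.28571)
q(K, G) = 4/49 (q(K, G) = (-2/7)² = 4/49)
(-156 + q(-7, -8))² = (-156 + 4/49)² = (-7640/49)² = 58369600/2401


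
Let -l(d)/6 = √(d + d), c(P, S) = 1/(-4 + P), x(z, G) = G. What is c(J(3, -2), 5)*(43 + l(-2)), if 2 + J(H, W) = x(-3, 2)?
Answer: -43/4 + 3*I ≈ -10.75 + 3.0*I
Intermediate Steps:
J(H, W) = 0 (J(H, W) = -2 + 2 = 0)
l(d) = -6*√2*√d (l(d) = -6*√(d + d) = -6*√2*√d)
c(J(3, -2), 5)*(43 + l(-2)) = (43 - 6*√2*√(-2))/(-4 + 0) = (43 - 6*√2*I*√2)/(-4) = -(43 - 12*I)/4 = -43/4 + 3*I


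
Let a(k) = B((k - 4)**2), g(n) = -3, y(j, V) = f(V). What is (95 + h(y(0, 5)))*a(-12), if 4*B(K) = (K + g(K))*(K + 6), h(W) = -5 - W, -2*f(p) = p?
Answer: 6131455/4 ≈ 1.5329e+6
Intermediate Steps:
f(p) = -p/2
y(j, V) = -V/2
B(K) = (-3 + K)*(6 + K)/4 (B(K) = ((K - 3)*(K + 6))/4 = ((-3 + K)*(6 + K))/4 = (-3 + K)*(6 + K)/4)
a(k) = -9/2 + (-4 + k)**4/4 + 3*(-4 + k)**2/4 (a(k) = -9/2 + ((k - 4)**2)**2/4 + 3*(k - 4)**2/4 = -9/2 + ((-4 + k)**2)**2/4 + 3*(-4 + k)**2/4 = -9/2 + (-4 + k)**4/4 + 3*(-4 + k)**2/4)
(95 + h(y(0, 5)))*a(-12) = (95 + (-5 - (-1)*5/2))*(-9/2 + (-4 - 12)**4/4 + 3*(-4 - 12)**2/4) = (95 + (-5 - 1*(-5/2)))*(-9/2 + (1/4)*(-16)**4 + (3/4)*(-16)**2) = (95 + (-5 + 5/2))*(-9/2 + (1/4)*65536 + (3/4)*256) = (95 - 5/2)*(-9/2 + 16384 + 192) = (185/2)*(33143/2) = 6131455/4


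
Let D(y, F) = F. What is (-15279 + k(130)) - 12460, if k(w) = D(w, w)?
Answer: -27609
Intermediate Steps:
k(w) = w
(-15279 + k(130)) - 12460 = (-15279 + 130) - 12460 = -15149 - 12460 = -27609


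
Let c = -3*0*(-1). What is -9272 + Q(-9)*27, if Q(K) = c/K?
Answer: -9272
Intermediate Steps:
c = 0 (c = 0*(-1) = 0)
Q(K) = 0 (Q(K) = 0/K = 0)
-9272 + Q(-9)*27 = -9272 + 0*27 = -9272 + 0 = -9272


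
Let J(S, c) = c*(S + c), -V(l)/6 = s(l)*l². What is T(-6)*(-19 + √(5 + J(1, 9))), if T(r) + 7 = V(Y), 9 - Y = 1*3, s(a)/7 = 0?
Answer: 133 - 7*√95 ≈ 64.772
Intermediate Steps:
s(a) = 0 (s(a) = 7*0 = 0)
Y = 6 (Y = 9 - 3 = 6)
V(l) = 0 (V(l) = -0*l² = -6*0 = 0)
T(r) = -7 (T(r) = -7 + 0 = -7)
T(-6)*(-19 + √(5 + J(1, 9))) = -7*(-19 + √(5 + 9*(1 + 9))) = -7*(-19 + √(5 + 9*10)) = -7*(-19 + √(5 + 90)) = -7*(-19 + √95) = 133 - 7*√95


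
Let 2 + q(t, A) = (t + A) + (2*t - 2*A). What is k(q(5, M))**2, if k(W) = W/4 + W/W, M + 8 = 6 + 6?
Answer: 169/16 ≈ 10.563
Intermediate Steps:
M = 4 (M = -8 + (6 + 6) = -8 + 12 = 4)
q(t, A) = -2 - A + 3*t (q(t, A) = -2 + ((t + A) + (2*t - 2*A)) = -2 + ((A + t) + (-2*A + 2*t)) = -2 + (-A + 3*t) = -2 - A + 3*t)
k(W) = 1 + W/4 (k(W) = W*(1/4) + 1 = W/4 + 1 = 1 + W/4)
k(q(5, M))**2 = (1 + (-2 - 1*4 + 3*5)/4)**2 = (1 + (-2 - 4 + 15)/4)**2 = (1 + (1/4)*9)**2 = (1 + 9/4)**2 = (13/4)**2 = 169/16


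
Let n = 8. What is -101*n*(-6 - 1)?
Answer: 5656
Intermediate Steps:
-101*n*(-6 - 1) = -808*(-6 - 1) = -808*(-7) = -101*(-56) = 5656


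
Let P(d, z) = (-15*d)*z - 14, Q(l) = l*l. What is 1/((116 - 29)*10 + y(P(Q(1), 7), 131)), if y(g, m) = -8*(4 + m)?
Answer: -1/210 ≈ -0.0047619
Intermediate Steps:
Q(l) = l²
P(d, z) = -14 - 15*d*z (P(d, z) = -15*d*z - 14 = -14 - 15*d*z)
y(g, m) = -32 - 8*m
1/((116 - 29)*10 + y(P(Q(1), 7), 131)) = 1/((116 - 29)*10 + (-32 - 8*131)) = 1/(87*10 + (-32 - 1048)) = 1/(870 - 1080) = 1/(-210) = -1/210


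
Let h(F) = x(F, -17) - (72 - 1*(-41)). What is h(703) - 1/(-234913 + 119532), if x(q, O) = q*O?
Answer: -1391956383/115381 ≈ -12064.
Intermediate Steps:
x(q, O) = O*q
h(F) = -113 - 17*F (h(F) = -17*F - (72 - 1*(-41)) = -17*F - (72 + 41) = -17*F - 1*113 = -17*F - 113 = -113 - 17*F)
h(703) - 1/(-234913 + 119532) = (-113 - 17*703) - 1/(-234913 + 119532) = (-113 - 11951) - 1/(-115381) = -12064 - 1*(-1/115381) = -12064 + 1/115381 = -1391956383/115381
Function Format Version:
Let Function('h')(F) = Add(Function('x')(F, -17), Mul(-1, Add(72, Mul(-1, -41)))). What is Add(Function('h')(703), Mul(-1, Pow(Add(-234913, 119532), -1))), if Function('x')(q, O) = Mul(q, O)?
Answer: Rational(-1391956383, 115381) ≈ -12064.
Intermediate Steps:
Function('x')(q, O) = Mul(O, q)
Function('h')(F) = Add(-113, Mul(-17, F)) (Function('h')(F) = Add(Mul(-17, F), Mul(-1, Add(72, Mul(-1, -41)))) = Add(Mul(-17, F), Mul(-1, Add(72, 41))) = Add(Mul(-17, F), Mul(-1, 113)) = Add(Mul(-17, F), -113) = Add(-113, Mul(-17, F)))
Add(Function('h')(703), Mul(-1, Pow(Add(-234913, 119532), -1))) = Add(Add(-113, Mul(-17, 703)), Mul(-1, Pow(Add(-234913, 119532), -1))) = Add(Add(-113, -11951), Mul(-1, Pow(-115381, -1))) = Add(-12064, Mul(-1, Rational(-1, 115381))) = Add(-12064, Rational(1, 115381)) = Rational(-1391956383, 115381)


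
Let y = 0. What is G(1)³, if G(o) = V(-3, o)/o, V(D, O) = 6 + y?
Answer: 216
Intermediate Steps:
V(D, O) = 6 (V(D, O) = 6 + 0 = 6)
G(o) = 6/o
G(1)³ = (6/1)³ = (6*1)³ = 6³ = 216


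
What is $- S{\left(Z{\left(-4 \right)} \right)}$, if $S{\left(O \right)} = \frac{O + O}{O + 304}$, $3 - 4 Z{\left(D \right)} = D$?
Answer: $- \frac{14}{1223} \approx -0.011447$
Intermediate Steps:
$Z{\left(D \right)} = \frac{3}{4} - \frac{D}{4}$
$S{\left(O \right)} = \frac{2 O}{304 + O}$
$- S{\left(Z{\left(-4 \right)} \right)} = - \frac{2 \left(\frac{3}{4} - -1\right)}{304 + \left(\frac{3}{4} - -1\right)} = - \frac{2 \left(\frac{3}{4} + 1\right)}{304 + \left(\frac{3}{4} + 1\right)} = - \frac{2 \cdot 7}{4 \left(304 + \frac{7}{4}\right)} = - \frac{2 \cdot 7}{4 \cdot \frac{1223}{4}} = - \frac{2 \cdot 7 \cdot 4}{4 \cdot 1223} = \left(-1\right) \frac{14}{1223} = - \frac{14}{1223}$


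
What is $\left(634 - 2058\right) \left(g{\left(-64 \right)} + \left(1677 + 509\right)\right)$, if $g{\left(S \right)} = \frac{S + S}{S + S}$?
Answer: $-3114288$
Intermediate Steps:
$g{\left(S \right)} = 1$ ($g{\left(S \right)} = \frac{2 S}{2 S} = 2 S \frac{1}{2 S} = 1$)
$\left(634 - 2058\right) \left(g{\left(-64 \right)} + \left(1677 + 509\right)\right) = \left(634 - 2058\right) \left(1 + \left(1677 + 509\right)\right) = - 1424 \left(1 + 2186\right) = \left(-1424\right) 2187 = -3114288$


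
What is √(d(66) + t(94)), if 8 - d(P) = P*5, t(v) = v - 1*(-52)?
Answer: 4*I*√11 ≈ 13.266*I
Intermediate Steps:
t(v) = 52 + v (t(v) = v + 52 = 52 + v)
d(P) = 8 - 5*P (d(P) = 8 - P*5 = 8 - 5*P)
√(d(66) + t(94)) = √((8 - 5*66) + (52 + 94)) = √((8 - 330) + 146) = √(-322 + 146) = √(-176) = 4*I*√11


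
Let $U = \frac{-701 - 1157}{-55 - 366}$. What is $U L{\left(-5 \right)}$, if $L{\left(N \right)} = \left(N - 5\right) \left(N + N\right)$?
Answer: $\frac{185800}{421} \approx 441.33$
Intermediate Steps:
$U = \frac{1858}{421}$ ($U = - \frac{1858}{-421} = \left(-1858\right) \left(- \frac{1}{421}\right) = \frac{1858}{421} \approx 4.4133$)
$L{\left(N \right)} = 2 N \left(-5 + N\right)$ ($L{\left(N \right)} = \left(-5 + N\right) 2 N = 2 N \left(-5 + N\right)$)
$U L{\left(-5 \right)} = \frac{1858 \cdot 2 \left(-5\right) \left(-5 - 5\right)}{421} = \frac{1858 \cdot 2 \left(-5\right) \left(-10\right)}{421} = \frac{1858}{421} \cdot 100 = \frac{185800}{421}$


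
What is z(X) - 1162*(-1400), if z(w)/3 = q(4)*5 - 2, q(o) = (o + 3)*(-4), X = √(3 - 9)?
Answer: 1626374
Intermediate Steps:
X = I*√6 (X = √(-6) = I*√6 ≈ 2.4495*I)
q(o) = -12 - 4*o (q(o) = (3 + o)*(-4) = -12 - 4*o)
z(w) = -426 (z(w) = 3*((-12 - 4*4)*5 - 2) = 3*((-12 - 16)*5 - 2) = 3*(-28*5 - 2) = 3*(-140 - 2) = 3*(-142) = -426)
z(X) - 1162*(-1400) = -426 - 1162*(-1400) = -426 + 1626800 = 1626374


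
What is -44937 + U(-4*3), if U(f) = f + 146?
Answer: -44803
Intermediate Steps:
U(f) = 146 + f
-44937 + U(-4*3) = -44937 + (146 - 4*3) = -44937 + (146 - 12) = -44937 + 134 = -44803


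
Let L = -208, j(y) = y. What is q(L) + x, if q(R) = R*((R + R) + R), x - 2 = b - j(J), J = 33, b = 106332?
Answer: 236093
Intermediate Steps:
x = 106301 (x = 2 + (106332 - 1*33) = 2 + (106332 - 33) = 2 + 106299 = 106301)
q(R) = 3*R² (q(R) = R*(2*R + R) = R*(3*R) = 3*R²)
q(L) + x = 3*(-208)² + 106301 = 3*43264 + 106301 = 129792 + 106301 = 236093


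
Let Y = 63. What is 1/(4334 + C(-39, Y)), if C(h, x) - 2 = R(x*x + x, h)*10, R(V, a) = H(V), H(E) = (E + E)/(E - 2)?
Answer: 403/1755472 ≈ 0.00022957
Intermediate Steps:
H(E) = 2*E/(-2 + E) (H(E) = (2*E)/(-2 + E) = 2*E/(-2 + E))
R(V, a) = 2*V/(-2 + V)
C(h, x) = 2 + 20*(x + x²)/(-2 + x + x²) (C(h, x) = 2 + (2*(x*x + x)/(-2 + (x*x + x)))*10 = 2 + (2*(x² + x)/(-2 + (x² + x)))*10 = 2 + (2*(x + x²)/(-2 + (x + x²)))*10 = 2 + (2*(x + x²)/(-2 + x + x²))*10 = 2 + 20*(x + x²)/(-2 + x + x²))
1/(4334 + C(-39, Y)) = 1/(4334 + 2*(-2 + 11*63*(1 + 63))/(-2 + 63*(1 + 63))) = 1/(4334 + 2*(-2 + 11*63*64)/(-2 + 63*64)) = 1/(4334 + 2*(-2 + 44352)/(-2 + 4032)) = 1/(4334 + 2*44350/4030) = 1/(4334 + 2*(1/4030)*44350) = 1/(4334 + 8870/403) = 1/(1755472/403) = 403/1755472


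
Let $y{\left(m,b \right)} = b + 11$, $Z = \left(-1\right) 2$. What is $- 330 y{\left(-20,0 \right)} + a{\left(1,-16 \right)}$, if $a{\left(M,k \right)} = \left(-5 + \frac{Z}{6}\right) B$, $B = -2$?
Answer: $- \frac{10858}{3} \approx -3619.3$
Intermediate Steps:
$Z = -2$
$a{\left(M,k \right)} = \frac{32}{3}$ ($a{\left(M,k \right)} = \left(-5 - \frac{2}{6}\right) \left(-2\right) = \left(-5 - \frac{1}{3}\right) \left(-2\right) = \left(- \frac{16}{3}\right) \left(-2\right) = \frac{32}{3}$)
$y{\left(m,b \right)} = 11 + b$
$- 330 y{\left(-20,0 \right)} + a{\left(1,-16 \right)} = - 330 \left(11 + 0\right) + \frac{32}{3} = \left(-330\right) 11 + \frac{32}{3} = -3630 + \frac{32}{3} = - \frac{10858}{3}$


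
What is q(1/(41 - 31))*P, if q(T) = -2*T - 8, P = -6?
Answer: 246/5 ≈ 49.200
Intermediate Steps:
q(T) = -8 - 2*T
q(1/(41 - 31))*P = (-8 - 2/(41 - 31))*(-6) = (-8 - 2/10)*(-6) = (-8 - 2*1/10)*(-6) = (-8 - 1/5)*(-6) = -41/5*(-6) = 246/5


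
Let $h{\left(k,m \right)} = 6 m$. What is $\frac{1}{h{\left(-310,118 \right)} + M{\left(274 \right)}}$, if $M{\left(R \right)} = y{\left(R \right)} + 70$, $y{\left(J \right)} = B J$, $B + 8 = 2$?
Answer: $- \frac{1}{866} \approx -0.0011547$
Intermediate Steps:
$B = -6$ ($B = -8 + 2 = -6$)
$y{\left(J \right)} = - 6 J$
$M{\left(R \right)} = 70 - 6 R$ ($M{\left(R \right)} = - 6 R + 70 = 70 - 6 R$)
$\frac{1}{h{\left(-310,118 \right)} + M{\left(274 \right)}} = \frac{1}{6 \cdot 118 + \left(70 - 1644\right)} = \frac{1}{708 + \left(70 - 1644\right)} = \frac{1}{708 - 1574} = \frac{1}{-866} = - \frac{1}{866}$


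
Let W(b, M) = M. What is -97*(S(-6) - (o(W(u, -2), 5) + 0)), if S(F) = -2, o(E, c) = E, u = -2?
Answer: 0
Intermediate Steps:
-97*(S(-6) - (o(W(u, -2), 5) + 0)) = -97*(-2 - (-2 + 0)) = -97*(-2 - 1*(-2)) = -97*(-2 + 2) = -97*0 = 0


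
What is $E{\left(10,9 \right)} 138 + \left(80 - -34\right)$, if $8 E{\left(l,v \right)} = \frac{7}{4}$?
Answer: $\frac{2307}{16} \approx 144.19$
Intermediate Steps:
$E{\left(l,v \right)} = \frac{7}{32}$ ($E{\left(l,v \right)} = \frac{7 \cdot \frac{1}{4}}{8} = \frac{1}{8} \cdot \frac{7}{4} = \frac{7}{32}$)
$E{\left(10,9 \right)} 138 + \left(80 - -34\right) = \frac{7}{32} \cdot 138 + \left(80 - -34\right) = \frac{483}{16} + \left(80 + 34\right) = \frac{483}{16} + 114 = \frac{2307}{16}$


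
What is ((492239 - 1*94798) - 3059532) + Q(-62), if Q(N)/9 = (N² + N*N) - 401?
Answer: -2596508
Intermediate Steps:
Q(N) = -3609 + 18*N² (Q(N) = 9*((N² + N*N) - 401) = 9*((N² + N²) - 401) = 9*(2*N² - 401) = 9*(-401 + 2*N²) = -3609 + 18*N²)
((492239 - 1*94798) - 3059532) + Q(-62) = ((492239 - 1*94798) - 3059532) + (-3609 + 18*(-62)²) = ((492239 - 94798) - 3059532) + (-3609 + 18*3844) = (397441 - 3059532) + (-3609 + 69192) = -2662091 + 65583 = -2596508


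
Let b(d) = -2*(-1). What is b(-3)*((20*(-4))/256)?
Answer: -5/8 ≈ -0.62500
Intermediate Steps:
b(d) = 2
b(-3)*((20*(-4))/256) = 2*((20*(-4))/256) = 2*(-80*1/256) = 2*(-5/16) = -5/8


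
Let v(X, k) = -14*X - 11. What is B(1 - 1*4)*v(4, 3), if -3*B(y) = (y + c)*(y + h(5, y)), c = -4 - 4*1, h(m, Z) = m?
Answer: -1474/3 ≈ -491.33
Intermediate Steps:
v(X, k) = -11 - 14*X
c = -8 (c = -4 - 4 = -8)
B(y) = -(-8 + y)*(5 + y)/3 (B(y) = -(y - 8)*(y + 5)/3 = -(-8 + y)*(5 + y)/3)
B(1 - 1*4)*v(4, 3) = (40/3 + (1 - 1*4) - (1 - 1*4)²/3)*(-11 - 14*4) = (40/3 + (1 - 4) - (1 - 4)²/3)*(-11 - 56) = (40/3 - 3 - ⅓*(-3)²)*(-67) = (40/3 - 3 - ⅓*9)*(-67) = (40/3 - 3 - 3)*(-67) = (22/3)*(-67) = -1474/3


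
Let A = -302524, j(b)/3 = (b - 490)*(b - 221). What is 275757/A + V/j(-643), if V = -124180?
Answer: -52962058717/55527070104 ≈ -0.95381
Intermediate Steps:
j(b) = 3*(-490 + b)*(-221 + b) (j(b) = 3*((b - 490)*(b - 221)) = 3*((-490 + b)*(-221 + b)) = 3*(-490 + b)*(-221 + b))
275757/A + V/j(-643) = 275757/(-302524) - 124180/(324870 - 2133*(-643) + 3*(-643)²) = 275757*(-1/302524) - 124180/(324870 + 1371519 + 3*413449) = -275757/302524 - 124180/(324870 + 1371519 + 1240347) = -275757/302524 - 124180/2936736 = -275757/302524 - 124180*1/2936736 = -275757/302524 - 31045/734184 = -52962058717/55527070104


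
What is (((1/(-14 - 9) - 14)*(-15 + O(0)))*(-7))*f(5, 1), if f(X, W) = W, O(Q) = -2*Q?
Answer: -33915/23 ≈ -1474.6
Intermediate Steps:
(((1/(-14 - 9) - 14)*(-15 + O(0)))*(-7))*f(5, 1) = (((1/(-14 - 9) - 14)*(-15 - 2*0))*(-7))*1 = (((1/(-23) - 14)*(-15 + 0))*(-7))*1 = (((-1/23 - 14)*(-15))*(-7))*1 = (-323/23*(-15)*(-7))*1 = ((4845/23)*(-7))*1 = -33915/23*1 = -33915/23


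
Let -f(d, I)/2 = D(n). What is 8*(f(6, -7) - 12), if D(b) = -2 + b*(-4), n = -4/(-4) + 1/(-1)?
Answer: -64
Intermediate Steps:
n = 0 (n = -4*(-¼) + 1*(-1) = 1 - 1 = 0)
D(b) = -2 - 4*b
f(d, I) = 4 (f(d, I) = -2*(-2 - 4*0) = -2*(-2 + 0) = -2*(-2) = 4)
8*(f(6, -7) - 12) = 8*(4 - 12) = 8*(-8) = -64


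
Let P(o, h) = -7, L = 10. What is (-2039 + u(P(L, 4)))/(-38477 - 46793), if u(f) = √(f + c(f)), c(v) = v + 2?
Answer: 2039/85270 - I*√3/42635 ≈ 0.023912 - 4.0625e-5*I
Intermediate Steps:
c(v) = 2 + v
u(f) = √(2 + 2*f) (u(f) = √(f + (2 + f)) = √(2 + 2*f))
(-2039 + u(P(L, 4)))/(-38477 - 46793) = (-2039 + √(2 + 2*(-7)))/(-38477 - 46793) = (-2039 + √(2 - 14))/(-85270) = (-2039 + √(-12))*(-1/85270) = (-2039 + 2*I*√3)*(-1/85270) = 2039/85270 - I*√3/42635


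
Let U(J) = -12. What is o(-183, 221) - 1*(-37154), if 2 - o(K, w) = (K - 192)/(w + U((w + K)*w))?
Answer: 7765979/209 ≈ 37158.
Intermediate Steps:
o(K, w) = 2 - (-192 + K)/(-12 + w) (o(K, w) = 2 - (K - 192)/(w - 12) = 2 - (-192 + K)/(-12 + w))
o(-183, 221) - 1*(-37154) = (168 - 1*(-183) + 2*221)/(-12 + 221) - 1*(-37154) = (168 + 183 + 442)/209 + 37154 = (1/209)*793 + 37154 = 793/209 + 37154 = 7765979/209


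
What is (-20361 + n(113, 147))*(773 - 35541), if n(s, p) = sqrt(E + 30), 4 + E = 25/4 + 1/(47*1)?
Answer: 707911248 - 17384*sqrt(285149)/47 ≈ 7.0771e+8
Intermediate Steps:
E = 427/188 (E = -4 + (25/4 + 1/(47*1)) = -4 + (25*(1/4) + (1/47)*1) = -4 + (25/4 + 1/47) = -4 + 1179/188 = 427/188 ≈ 2.2713)
n(s, p) = sqrt(285149)/94 (n(s, p) = sqrt(427/188 + 30) = sqrt(6067/188) = sqrt(285149)/94)
(-20361 + n(113, 147))*(773 - 35541) = (-20361 + sqrt(285149)/94)*(773 - 35541) = (-20361 + sqrt(285149)/94)*(-34768) = 707911248 - 17384*sqrt(285149)/47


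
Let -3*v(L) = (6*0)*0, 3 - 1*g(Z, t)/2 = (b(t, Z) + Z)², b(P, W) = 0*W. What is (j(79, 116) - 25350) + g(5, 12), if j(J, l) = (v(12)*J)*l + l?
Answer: -25278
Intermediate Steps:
b(P, W) = 0
g(Z, t) = 6 - 2*Z² (g(Z, t) = 6 - 2*(0 + Z)² = 6 - 2*Z²)
v(L) = 0 (v(L) = -6*0*0/3 = -0*0 = -⅓*0 = 0)
j(J, l) = l (j(J, l) = (0*J)*l + l = 0*l + l = 0 + l = l)
(j(79, 116) - 25350) + g(5, 12) = (116 - 25350) + (6 - 2*5²) = -25234 + (6 - 2*25) = -25234 + (6 - 50) = -25234 - 44 = -25278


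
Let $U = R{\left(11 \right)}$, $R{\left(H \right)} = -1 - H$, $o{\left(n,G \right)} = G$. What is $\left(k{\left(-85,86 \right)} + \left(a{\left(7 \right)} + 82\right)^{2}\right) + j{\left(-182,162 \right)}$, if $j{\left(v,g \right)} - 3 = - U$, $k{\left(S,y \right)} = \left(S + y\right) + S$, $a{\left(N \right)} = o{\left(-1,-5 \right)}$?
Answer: $5860$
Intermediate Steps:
$a{\left(N \right)} = -5$
$k{\left(S,y \right)} = y + 2 S$
$U = -12$ ($U = -1 - 11 = -12$)
$j{\left(v,g \right)} = 15$ ($j{\left(v,g \right)} = 3 - -12 = 3 + 12 = 15$)
$\left(k{\left(-85,86 \right)} + \left(a{\left(7 \right)} + 82\right)^{2}\right) + j{\left(-182,162 \right)} = \left(\left(86 + 2 \left(-85\right)\right) + \left(-5 + 82\right)^{2}\right) + 15 = \left(\left(86 - 170\right) + 77^{2}\right) + 15 = \left(-84 + 5929\right) + 15 = 5845 + 15 = 5860$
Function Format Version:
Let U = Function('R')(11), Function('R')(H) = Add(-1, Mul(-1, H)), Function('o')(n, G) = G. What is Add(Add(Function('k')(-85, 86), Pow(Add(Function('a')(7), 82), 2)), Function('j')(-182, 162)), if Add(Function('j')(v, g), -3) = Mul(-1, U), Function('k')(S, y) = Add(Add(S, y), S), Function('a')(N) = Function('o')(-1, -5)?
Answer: 5860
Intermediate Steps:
Function('a')(N) = -5
Function('k')(S, y) = Add(y, Mul(2, S))
U = -12 (U = Add(-1, Mul(-1, 11)) = Add(-1, -11) = -12)
Function('j')(v, g) = 15 (Function('j')(v, g) = Add(3, Mul(-1, -12)) = Add(3, 12) = 15)
Add(Add(Function('k')(-85, 86), Pow(Add(Function('a')(7), 82), 2)), Function('j')(-182, 162)) = Add(Add(Add(86, Mul(2, -85)), Pow(Add(-5, 82), 2)), 15) = Add(Add(Add(86, -170), Pow(77, 2)), 15) = Add(Add(-84, 5929), 15) = Add(5845, 15) = 5860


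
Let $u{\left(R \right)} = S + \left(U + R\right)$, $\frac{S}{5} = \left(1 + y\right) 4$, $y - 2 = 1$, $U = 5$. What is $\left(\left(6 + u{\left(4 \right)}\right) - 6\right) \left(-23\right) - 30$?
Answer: $-2077$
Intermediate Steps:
$y = 3$ ($y = 2 + 1 = 3$)
$S = 80$ ($S = 5 \left(1 + 3\right) 4 = 5 \cdot 4 \cdot 4 = 5 \cdot 16 = 80$)
$u{\left(R \right)} = 85 + R$ ($u{\left(R \right)} = 80 + \left(5 + R\right) = 85 + R$)
$\left(\left(6 + u{\left(4 \right)}\right) - 6\right) \left(-23\right) - 30 = \left(\left(6 + \left(85 + 4\right)\right) - 6\right) \left(-23\right) - 30 = \left(\left(6 + 89\right) - 6\right) \left(-23\right) - 30 = \left(95 - 6\right) \left(-23\right) - 30 = 89 \left(-23\right) - 30 = -2047 - 30 = -2077$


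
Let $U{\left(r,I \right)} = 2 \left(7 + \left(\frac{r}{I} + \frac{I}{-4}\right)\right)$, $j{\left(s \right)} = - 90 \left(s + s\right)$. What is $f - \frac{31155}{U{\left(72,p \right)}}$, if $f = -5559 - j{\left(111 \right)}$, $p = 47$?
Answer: $\frac{2330655}{121} \approx 19262.0$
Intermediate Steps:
$j{\left(s \right)} = - 180 s$ ($j{\left(s \right)} = - 90 \cdot 2 s = - 180 s$)
$U{\left(r,I \right)} = 14 - \frac{I}{2} + \frac{2 r}{I}$ ($U{\left(r,I \right)} = 2 \left(7 + \left(\frac{r}{I} + I \left(- \frac{1}{4}\right)\right)\right) = 2 \left(7 - \left(\frac{I}{4} - \frac{r}{I}\right)\right) = 2 \left(7 - \frac{I}{4} + \frac{r}{I}\right) = 14 - \frac{I}{2} + \frac{2 r}{I}$)
$f = 14421$ ($f = -5559 - \left(-180\right) 111 = -5559 - -19980 = -5559 + 19980 = 14421$)
$f - \frac{31155}{U{\left(72,p \right)}} = 14421 - \frac{31155}{14 - \frac{47}{2} + 2 \cdot 72 \cdot \frac{1}{47}} = 14421 - \frac{31155}{14 - \frac{47}{2} + \frac{144}{47}} = 14421 - \frac{31155}{- \frac{605}{94}} = 14421 - - \frac{585714}{121} = 14421 + \frac{585714}{121} = \frac{2330655}{121}$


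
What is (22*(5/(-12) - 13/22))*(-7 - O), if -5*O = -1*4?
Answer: 1729/10 ≈ 172.90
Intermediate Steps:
O = ⅘ (O = -(-1)*4/5 = -⅕*(-4) = ⅘ ≈ 0.80000)
(22*(5/(-12) - 13/22))*(-7 - O) = (22*(5/(-12) - 13/22))*(-7 - 1*⅘) = (22*(5*(-1/12) - 13*1/22))*(-7 - ⅘) = (22*(-5/12 - 13/22))*(-39/5) = (22*(-133/132))*(-39/5) = -133/6*(-39/5) = 1729/10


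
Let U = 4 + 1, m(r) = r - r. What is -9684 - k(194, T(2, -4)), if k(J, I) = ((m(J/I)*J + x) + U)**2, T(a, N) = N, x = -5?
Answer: -9684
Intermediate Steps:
m(r) = 0
U = 5
k(J, I) = 0 (k(J, I) = ((0*J - 5) + 5)**2 = ((0 - 5) + 5)**2 = (-5 + 5)**2 = 0**2 = 0)
-9684 - k(194, T(2, -4)) = -9684 - 1*0 = -9684 + 0 = -9684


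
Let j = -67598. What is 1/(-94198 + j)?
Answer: -1/161796 ≈ -6.1806e-6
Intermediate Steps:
1/(-94198 + j) = 1/(-94198 - 67598) = 1/(-161796) = -1/161796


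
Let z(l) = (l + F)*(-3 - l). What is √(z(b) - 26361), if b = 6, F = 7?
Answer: 3*I*√2942 ≈ 162.72*I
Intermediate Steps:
z(l) = (-3 - l)*(7 + l) (z(l) = (l + 7)*(-3 - l) = (7 + l)*(-3 - l) = (-3 - l)*(7 + l))
√(z(b) - 26361) = √((-21 - 1*6² - 10*6) - 26361) = √((-21 - 1*36 - 60) - 26361) = √((-21 - 36 - 60) - 26361) = √(-117 - 26361) = √(-26478) = 3*I*√2942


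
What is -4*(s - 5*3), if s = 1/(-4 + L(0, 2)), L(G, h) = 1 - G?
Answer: 184/3 ≈ 61.333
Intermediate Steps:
s = -⅓ (s = 1/(-4 + (1 - 1*0)) = 1/(-4 + (1 + 0)) = 1/(-4 + 1) = 1/(-3) = -⅓ ≈ -0.33333)
-4*(s - 5*3) = -4*(-⅓ - 5*3) = -4*(-⅓ - 15) = -4*(-46/3) = 184/3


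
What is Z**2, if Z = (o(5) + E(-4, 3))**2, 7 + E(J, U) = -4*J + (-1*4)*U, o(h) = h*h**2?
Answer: 221533456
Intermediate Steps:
o(h) = h**3
E(J, U) = -7 - 4*J - 4*U (E(J, U) = -7 + (-4*J + (-1*4)*U) = -7 + (-4*J - 4*U) = -7 - 4*J - 4*U)
Z = 14884 (Z = (5**3 + (-7 - 4*(-4) - 4*3))**2 = (125 + (-7 + 16 - 12))**2 = (125 - 3)**2 = 122**2 = 14884)
Z**2 = 14884**2 = 221533456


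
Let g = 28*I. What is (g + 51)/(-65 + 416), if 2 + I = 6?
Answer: 163/351 ≈ 0.46439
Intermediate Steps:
I = 4 (I = -2 + 6 = 4)
g = 112 (g = 28*4 = 112)
(g + 51)/(-65 + 416) = (112 + 51)/(-65 + 416) = 163/351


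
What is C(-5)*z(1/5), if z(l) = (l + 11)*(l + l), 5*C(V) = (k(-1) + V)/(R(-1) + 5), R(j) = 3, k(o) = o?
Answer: -84/125 ≈ -0.67200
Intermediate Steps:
C(V) = -1/40 + V/40 (C(V) = ((-1 + V)/(3 + 5))/5 = ((-1 + V)/8)/5 = ((-1 + V)*(1/8))/5 = (-1/8 + V/8)/5 = -1/40 + V/40)
z(l) = 2*l*(11 + l) (z(l) = (11 + l)*(2*l) = 2*l*(11 + l))
C(-5)*z(1/5) = (-1/40 + (1/40)*(-5))*(2*(11 + 1/5)/5) = (-1/40 - 1/8)*(2*(1/5)*(11 + 1/5)) = -3*56/(10*5*5) = -3/20*112/25 = -84/125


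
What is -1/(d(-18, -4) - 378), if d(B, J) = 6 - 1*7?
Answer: 1/379 ≈ 0.0026385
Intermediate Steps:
d(B, J) = -1 (d(B, J) = 6 - 7 = -1)
-1/(d(-18, -4) - 378) = -1/(-1 - 378) = -1/(-379) = -1*(-1/379) = 1/379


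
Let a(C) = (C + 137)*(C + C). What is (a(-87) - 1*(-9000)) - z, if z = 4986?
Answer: -4686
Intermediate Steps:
a(C) = 2*C*(137 + C) (a(C) = (137 + C)*(2*C) = 2*C*(137 + C))
(a(-87) - 1*(-9000)) - z = (2*(-87)*(137 - 87) - 1*(-9000)) - 1*4986 = (2*(-87)*50 + 9000) - 4986 = (-8700 + 9000) - 4986 = 300 - 4986 = -4686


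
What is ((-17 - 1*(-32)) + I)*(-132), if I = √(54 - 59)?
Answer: -1980 - 132*I*√5 ≈ -1980.0 - 295.16*I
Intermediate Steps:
I = I*√5 (I = √(-5) = I*√5 ≈ 2.2361*I)
((-17 - 1*(-32)) + I)*(-132) = ((-17 - 1*(-32)) + I*√5)*(-132) = ((-17 + 32) + I*√5)*(-132) = (15 + I*√5)*(-132) = -1980 - 132*I*√5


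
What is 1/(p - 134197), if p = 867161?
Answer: 1/732964 ≈ 1.3643e-6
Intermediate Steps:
1/(p - 134197) = 1/(867161 - 134197) = 1/732964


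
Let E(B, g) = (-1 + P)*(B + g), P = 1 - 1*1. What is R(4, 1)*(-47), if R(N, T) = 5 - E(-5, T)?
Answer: -47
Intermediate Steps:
P = 0 (P = 1 - 1 = 0)
E(B, g) = -B - g (E(B, g) = (-1 + 0)*(B + g) = -(B + g) = -B - g)
R(N, T) = T (R(N, T) = 5 - (-1*(-5) - T) = 5 - (5 - T) = 5 + (-5 + T) = T)
R(4, 1)*(-47) = 1*(-47) = -47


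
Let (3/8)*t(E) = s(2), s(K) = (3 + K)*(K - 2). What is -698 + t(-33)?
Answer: -698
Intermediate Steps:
s(K) = (-2 + K)*(3 + K) (s(K) = (3 + K)*(-2 + K) = (-2 + K)*(3 + K))
t(E) = 0 (t(E) = 8*(-6 + 2 + 2²)/3 = 8*(-6 + 2 + 4)/3 = (8/3)*0 = 0)
-698 + t(-33) = -698 + 0 = -698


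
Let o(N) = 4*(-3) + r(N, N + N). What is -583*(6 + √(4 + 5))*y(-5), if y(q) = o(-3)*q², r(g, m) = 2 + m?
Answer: 2098800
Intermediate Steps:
o(N) = -10 + 2*N (o(N) = 4*(-3) + (2 + (N + N)) = -12 + (2 + 2*N) = -10 + 2*N)
y(q) = -16*q² (y(q) = (-10 + 2*(-3))*q² = (-10 - 6)*q² = -16*q²)
-583*(6 + √(4 + 5))*y(-5) = -583*(6 + √(4 + 5))*(-16*(-5)²) = -583*(6 + √9)*(-16*25) = -583*(6 + 3)*(-400) = -5247*(-400) = -583*(-3600) = 2098800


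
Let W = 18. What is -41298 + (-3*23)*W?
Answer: -42540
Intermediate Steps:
-41298 + (-3*23)*W = -41298 - 3*23*18 = -41298 - 69*18 = -41298 - 1242 = -42540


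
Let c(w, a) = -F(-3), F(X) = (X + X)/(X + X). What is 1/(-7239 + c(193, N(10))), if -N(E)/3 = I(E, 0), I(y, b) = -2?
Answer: -1/7240 ≈ -0.00013812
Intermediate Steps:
F(X) = 1 (F(X) = (2*X)/((2*X)) = (2*X)*(1/(2*X)) = 1)
N(E) = 6 (N(E) = -3*(-2) = 6)
c(w, a) = -1 (c(w, a) = -1*1 = -1)
1/(-7239 + c(193, N(10))) = 1/(-7239 - 1) = 1/(-7240) = -1/7240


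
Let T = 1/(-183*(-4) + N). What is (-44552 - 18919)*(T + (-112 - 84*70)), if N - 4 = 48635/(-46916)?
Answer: 4371318577316692/11493847 ≈ 3.8032e+8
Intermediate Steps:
N = 139029/46916 (N = 4 + 48635/(-46916) = 4 + 48635*(-1/46916) = 4 - 48635/46916 = 139029/46916 ≈ 2.9634)
T = 46916/34481541 (T = 1/(-183*(-4) + 139029/46916) = 1/(732 + 139029/46916) = 1/(34481541/46916) = 46916/34481541 ≈ 0.0013606)
(-44552 - 18919)*(T + (-112 - 84*70)) = (-44552 - 18919)*(46916/34481541 + (-112 - 84*70)) = -63471*(46916/34481541 + (-112 - 5880)) = -63471*(46916/34481541 - 5992) = -63471*(-206613346756/34481541) = 4371318577316692/11493847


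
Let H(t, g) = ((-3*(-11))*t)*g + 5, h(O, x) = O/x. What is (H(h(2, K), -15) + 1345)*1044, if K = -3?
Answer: 1753920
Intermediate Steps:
H(t, g) = 5 + 33*g*t (H(t, g) = (33*t)*g + 5 = 33*g*t + 5 = 5 + 33*g*t)
(H(h(2, K), -15) + 1345)*1044 = ((5 + 33*(-15)*(2/(-3))) + 1345)*1044 = ((5 + 33*(-15)*(2*(-⅓))) + 1345)*1044 = ((5 + 33*(-15)*(-⅔)) + 1345)*1044 = ((5 + 330) + 1345)*1044 = (335 + 1345)*1044 = 1680*1044 = 1753920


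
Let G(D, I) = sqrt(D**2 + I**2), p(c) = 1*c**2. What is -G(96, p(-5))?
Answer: -sqrt(9841) ≈ -99.202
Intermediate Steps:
p(c) = c**2
-G(96, p(-5)) = -sqrt(96**2 + ((-5)**2)**2) = -sqrt(9216 + 25**2) = -sqrt(9216 + 625) = -sqrt(9841)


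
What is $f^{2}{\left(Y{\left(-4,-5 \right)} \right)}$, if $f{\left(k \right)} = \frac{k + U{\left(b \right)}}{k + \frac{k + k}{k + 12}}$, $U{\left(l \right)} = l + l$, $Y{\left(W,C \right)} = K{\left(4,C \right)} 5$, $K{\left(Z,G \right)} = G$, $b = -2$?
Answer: $\frac{142129}{75625} \approx 1.8794$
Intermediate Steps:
$Y{\left(W,C \right)} = 5 C$ ($Y{\left(W,C \right)} = C 5 = 5 C$)
$U{\left(l \right)} = 2 l$
$f{\left(k \right)} = \frac{-4 + k}{k + \frac{2 k}{12 + k}}$ ($f{\left(k \right)} = \frac{k + 2 \left(-2\right)}{k + \frac{k + k}{k + 12}} = \frac{k - 4}{k + \frac{2 k}{12 + k}} = \frac{-4 + k}{k + \frac{2 k}{12 + k}}$)
$f^{2}{\left(Y{\left(-4,-5 \right)} \right)} = \left(\frac{-48 + \left(5 \left(-5\right)\right)^{2} + 8 \cdot 5 \left(-5\right)}{5 \left(-5\right) \left(14 + 5 \left(-5\right)\right)}\right)^{2} = \left(\frac{-48 + \left(-25\right)^{2} + 8 \left(-25\right)}{\left(-25\right) \left(14 - 25\right)}\right)^{2} = \left(- \frac{-48 + 625 - 200}{25 \left(-11\right)}\right)^{2} = \left(\left(- \frac{1}{25}\right) \left(- \frac{1}{11}\right) 377\right)^{2} = \left(\frac{377}{275}\right)^{2} = \frac{142129}{75625}$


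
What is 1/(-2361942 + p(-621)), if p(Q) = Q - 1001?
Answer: -1/2363564 ≈ -4.2309e-7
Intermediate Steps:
p(Q) = -1001 + Q
1/(-2361942 + p(-621)) = 1/(-2361942 + (-1001 - 621)) = 1/(-2361942 - 1622) = 1/(-2363564) = -1/2363564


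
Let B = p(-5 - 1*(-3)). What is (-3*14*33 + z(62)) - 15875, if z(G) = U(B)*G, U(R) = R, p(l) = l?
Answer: -17385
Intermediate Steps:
B = -2 (B = -5 - 1*(-3) = -5 + 3 = -2)
z(G) = -2*G
(-3*14*33 + z(62)) - 15875 = (-3*14*33 - 2*62) - 15875 = (-42*33 - 124) - 15875 = (-1386 - 124) - 15875 = -1510 - 15875 = -17385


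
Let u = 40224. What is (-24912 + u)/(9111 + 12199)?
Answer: 7656/10655 ≈ 0.71854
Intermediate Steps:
(-24912 + u)/(9111 + 12199) = (-24912 + 40224)/(9111 + 12199) = 15312/21310 = 15312*(1/21310) = 7656/10655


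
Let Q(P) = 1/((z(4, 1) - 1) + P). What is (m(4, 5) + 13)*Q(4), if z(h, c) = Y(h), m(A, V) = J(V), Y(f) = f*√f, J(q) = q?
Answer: 18/11 ≈ 1.6364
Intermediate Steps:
Y(f) = f^(3/2)
m(A, V) = V
z(h, c) = h^(3/2)
Q(P) = 1/(7 + P) (Q(P) = 1/((4^(3/2) - 1) + P) = 1/((8 - 1) + P) = 1/(7 + P))
(m(4, 5) + 13)*Q(4) = (5 + 13)/(7 + 4) = 18/11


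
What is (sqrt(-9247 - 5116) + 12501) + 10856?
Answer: 23357 + I*sqrt(14363) ≈ 23357.0 + 119.85*I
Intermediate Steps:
(sqrt(-9247 - 5116) + 12501) + 10856 = (sqrt(-14363) + 12501) + 10856 = (I*sqrt(14363) + 12501) + 10856 = (12501 + I*sqrt(14363)) + 10856 = 23357 + I*sqrt(14363)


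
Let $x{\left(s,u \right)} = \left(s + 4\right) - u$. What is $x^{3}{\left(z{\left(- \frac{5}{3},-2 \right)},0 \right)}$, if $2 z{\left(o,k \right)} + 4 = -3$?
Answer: $\frac{1}{8} \approx 0.125$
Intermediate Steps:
$z{\left(o,k \right)} = - \frac{7}{2}$ ($z{\left(o,k \right)} = -2 + \frac{1}{2} \left(-3\right) = -2 - \frac{3}{2} = - \frac{7}{2}$)
$x{\left(s,u \right)} = 4 + s - u$ ($x{\left(s,u \right)} = \left(4 + s\right) - u = 4 + s - u$)
$x^{3}{\left(z{\left(- \frac{5}{3},-2 \right)},0 \right)} = \left(4 - \frac{7}{2} - 0\right)^{3} = \left(4 - \frac{7}{2} + 0\right)^{3} = \left(\frac{1}{2}\right)^{3} = \frac{1}{8}$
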